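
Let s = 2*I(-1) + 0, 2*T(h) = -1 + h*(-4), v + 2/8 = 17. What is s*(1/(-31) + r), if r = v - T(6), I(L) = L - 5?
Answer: -10869/31 ≈ -350.61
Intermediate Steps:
I(L) = -5 + L
v = 67/4 (v = -¼ + 17 = 67/4 ≈ 16.750)
T(h) = -½ - 2*h (T(h) = (-1 + h*(-4))/2 = (-1 - 4*h)/2 = -½ - 2*h)
s = -12 (s = 2*(-5 - 1) + 0 = 2*(-6) + 0 = -12 + 0 = -12)
r = 117/4 (r = 67/4 - (-½ - 2*6) = 67/4 - (-½ - 12) = 67/4 - 1*(-25/2) = 67/4 + 25/2 = 117/4 ≈ 29.250)
s*(1/(-31) + r) = -12*(1/(-31) + 117/4) = -12*(-1/31 + 117/4) = -12*3623/124 = -10869/31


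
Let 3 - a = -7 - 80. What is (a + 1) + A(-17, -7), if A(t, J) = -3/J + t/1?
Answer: 521/7 ≈ 74.429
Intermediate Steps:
a = 90 (a = 3 - (-7 - 80) = 3 - 1*(-87) = 3 + 87 = 90)
A(t, J) = t - 3/J (A(t, J) = -3/J + t*1 = -3/J + t = t - 3/J)
(a + 1) + A(-17, -7) = (90 + 1) + (-17 - 3/(-7)) = 91 + (-17 - 3*(-⅐)) = 91 + (-17 + 3/7) = 91 - 116/7 = 521/7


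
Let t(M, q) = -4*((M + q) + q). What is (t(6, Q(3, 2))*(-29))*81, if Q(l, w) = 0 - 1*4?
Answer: -18792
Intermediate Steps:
Q(l, w) = -4 (Q(l, w) = 0 - 4 = -4)
t(M, q) = -8*q - 4*M (t(M, q) = -4*(M + 2*q) = -8*q - 4*M)
(t(6, Q(3, 2))*(-29))*81 = ((-8*(-4) - 4*6)*(-29))*81 = ((32 - 24)*(-29))*81 = (8*(-29))*81 = -232*81 = -18792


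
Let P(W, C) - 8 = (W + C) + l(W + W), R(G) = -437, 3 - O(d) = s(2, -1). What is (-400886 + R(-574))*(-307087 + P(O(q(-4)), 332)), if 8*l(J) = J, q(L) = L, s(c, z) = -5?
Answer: 123100613051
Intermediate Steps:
O(d) = 8 (O(d) = 3 - 1*(-5) = 3 + 5 = 8)
l(J) = J/8
P(W, C) = 8 + C + 5*W/4 (P(W, C) = 8 + ((W + C) + (W + W)/8) = 8 + ((C + W) + (2*W)/8) = 8 + ((C + W) + W/4) = 8 + (C + 5*W/4) = 8 + C + 5*W/4)
(-400886 + R(-574))*(-307087 + P(O(q(-4)), 332)) = (-400886 - 437)*(-307087 + (8 + 332 + (5/4)*8)) = -401323*(-307087 + (8 + 332 + 10)) = -401323*(-307087 + 350) = -401323*(-306737) = 123100613051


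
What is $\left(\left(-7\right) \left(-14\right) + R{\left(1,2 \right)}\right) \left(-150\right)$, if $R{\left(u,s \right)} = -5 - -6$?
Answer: $-14850$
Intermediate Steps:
$R{\left(u,s \right)} = 1$ ($R{\left(u,s \right)} = -5 + 6 = 1$)
$\left(\left(-7\right) \left(-14\right) + R{\left(1,2 \right)}\right) \left(-150\right) = \left(\left(-7\right) \left(-14\right) + 1\right) \left(-150\right) = \left(98 + 1\right) \left(-150\right) = 99 \left(-150\right) = -14850$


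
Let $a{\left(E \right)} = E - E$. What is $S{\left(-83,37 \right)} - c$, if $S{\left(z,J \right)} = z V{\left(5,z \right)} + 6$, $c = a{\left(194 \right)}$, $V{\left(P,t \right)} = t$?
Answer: $6895$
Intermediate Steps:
$a{\left(E \right)} = 0$
$c = 0$
$S{\left(z,J \right)} = 6 + z^{2}$ ($S{\left(z,J \right)} = z z + 6 = z^{2} + 6 = 6 + z^{2}$)
$S{\left(-83,37 \right)} - c = \left(6 + \left(-83\right)^{2}\right) - 0 = \left(6 + 6889\right) + 0 = 6895 + 0 = 6895$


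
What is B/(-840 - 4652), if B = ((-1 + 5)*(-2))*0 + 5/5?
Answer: -1/5492 ≈ -0.00018208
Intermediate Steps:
B = 1 (B = (4*(-2))*0 + 5*(⅕) = -8*0 + 1 = 0 + 1 = 1)
B/(-840 - 4652) = 1/(-840 - 4652) = 1/(-5492) = -1/5492*1 = -1/5492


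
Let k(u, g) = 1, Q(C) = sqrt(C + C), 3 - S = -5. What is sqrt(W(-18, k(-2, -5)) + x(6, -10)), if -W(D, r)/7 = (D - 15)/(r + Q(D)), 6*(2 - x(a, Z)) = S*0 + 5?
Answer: sqrt(365190 - 1846152*I)/222 ≈ 4.7747 - 3.9227*I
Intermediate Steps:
S = 8 (S = 3 - 1*(-5) = 3 + 5 = 8)
Q(C) = sqrt(2)*sqrt(C) (Q(C) = sqrt(2*C) = sqrt(2)*sqrt(C))
x(a, Z) = 7/6 (x(a, Z) = 2 - (8*0 + 5)/6 = 2 - (0 + 5)/6 = 2 - 1/6*5 = 2 - 5/6 = 7/6)
W(D, r) = -7*(-15 + D)/(r + sqrt(2)*sqrt(D)) (W(D, r) = -7*(D - 15)/(r + sqrt(2)*sqrt(D)) = -7*(-15 + D)/(r + sqrt(2)*sqrt(D)))
sqrt(W(-18, k(-2, -5)) + x(6, -10)) = sqrt(7*(15 - 1*(-18))/(1 + sqrt(2)*sqrt(-18)) + 7/6) = sqrt(7*(15 + 18)/(1 + sqrt(2)*(3*I*sqrt(2))) + 7/6) = sqrt(7*33/(1 + 6*I) + 7/6) = sqrt(7*((1 - 6*I)/37)*33 + 7/6) = sqrt((231/37 - 1386*I/37) + 7/6) = sqrt(1645/222 - 1386*I/37)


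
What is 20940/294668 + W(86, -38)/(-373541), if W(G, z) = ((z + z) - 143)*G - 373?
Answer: 3370409204/27517644847 ≈ 0.12248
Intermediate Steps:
W(G, z) = -373 + G*(-143 + 2*z) (W(G, z) = (2*z - 143)*G - 373 = (-143 + 2*z)*G - 373 = G*(-143 + 2*z) - 373 = -373 + G*(-143 + 2*z))
20940/294668 + W(86, -38)/(-373541) = 20940/294668 + (-373 - 143*86 + 2*86*(-38))/(-373541) = 20940*(1/294668) + (-373 - 12298 - 6536)*(-1/373541) = 5235/73667 - 19207*(-1/373541) = 5235/73667 + 19207/373541 = 3370409204/27517644847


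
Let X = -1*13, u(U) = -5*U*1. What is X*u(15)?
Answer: 975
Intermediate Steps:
u(U) = -5*U
X = -13
X*u(15) = -(-65)*15 = -13*(-75) = 975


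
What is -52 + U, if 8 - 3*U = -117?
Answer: -31/3 ≈ -10.333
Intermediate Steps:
U = 125/3 (U = 8/3 - 1/3*(-117) = 8/3 + 39 = 125/3 ≈ 41.667)
-52 + U = -52 + 125/3 = -31/3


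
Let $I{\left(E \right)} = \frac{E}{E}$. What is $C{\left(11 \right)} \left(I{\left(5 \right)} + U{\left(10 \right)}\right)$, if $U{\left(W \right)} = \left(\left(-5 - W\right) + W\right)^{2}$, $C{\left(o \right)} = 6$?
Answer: $156$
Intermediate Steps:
$I{\left(E \right)} = 1$
$U{\left(W \right)} = 25$ ($U{\left(W \right)} = \left(-5\right)^{2} = 25$)
$C{\left(11 \right)} \left(I{\left(5 \right)} + U{\left(10 \right)}\right) = 6 \left(1 + 25\right) = 6 \cdot 26 = 156$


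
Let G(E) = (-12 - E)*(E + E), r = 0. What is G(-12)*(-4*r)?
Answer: 0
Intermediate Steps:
G(E) = 2*E*(-12 - E) (G(E) = (-12 - E)*(2*E) = 2*E*(-12 - E))
G(-12)*(-4*r) = (-2*(-12)*(12 - 12))*(-4*0) = -2*(-12)*0*0 = 0*0 = 0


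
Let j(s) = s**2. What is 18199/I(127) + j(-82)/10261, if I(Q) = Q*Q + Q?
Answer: 296045283/166802816 ≈ 1.7748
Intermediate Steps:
I(Q) = Q + Q**2 (I(Q) = Q**2 + Q = Q + Q**2)
18199/I(127) + j(-82)/10261 = 18199/((127*(1 + 127))) + (-82)**2/10261 = 18199/((127*128)) + 6724*(1/10261) = 18199/16256 + 6724/10261 = 296045283/166802816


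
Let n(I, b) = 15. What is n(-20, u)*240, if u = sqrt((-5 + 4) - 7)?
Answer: 3600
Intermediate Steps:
u = 2*I*sqrt(2) (u = sqrt(-1 - 7) = sqrt(-8) = 2*I*sqrt(2) ≈ 2.8284*I)
n(-20, u)*240 = 15*240 = 3600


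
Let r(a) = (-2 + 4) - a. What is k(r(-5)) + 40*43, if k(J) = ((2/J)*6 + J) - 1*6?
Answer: 12059/7 ≈ 1722.7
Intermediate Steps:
r(a) = 2 - a
k(J) = -6 + J + 12/J (k(J) = (12/J + J) - 6 = (J + 12/J) - 6 = -6 + J + 12/J)
k(r(-5)) + 40*43 = (-6 + (2 - 1*(-5)) + 12/(2 - 1*(-5))) + 40*43 = (-6 + (2 + 5) + 12/(2 + 5)) + 1720 = (-6 + 7 + 12/7) + 1720 = 19/7 + 1720 = 12059/7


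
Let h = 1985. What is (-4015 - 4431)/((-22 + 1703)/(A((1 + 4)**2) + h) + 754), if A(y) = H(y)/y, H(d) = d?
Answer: -16773756/1499125 ≈ -11.189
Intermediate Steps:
A(y) = 1 (A(y) = y/y = 1)
(-4015 - 4431)/((-22 + 1703)/(A((1 + 4)**2) + h) + 754) = (-4015 - 4431)/((-22 + 1703)/(1 + 1985) + 754) = -8446/(1681/1986 + 754) = -8446/1499125/1986 = -8446*1986/1499125 = -16773756/1499125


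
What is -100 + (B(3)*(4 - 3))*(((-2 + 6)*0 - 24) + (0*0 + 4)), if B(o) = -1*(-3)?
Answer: -160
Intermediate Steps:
B(o) = 3
-100 + (B(3)*(4 - 3))*(((-2 + 6)*0 - 24) + (0*0 + 4)) = -100 + (3*(4 - 3))*(((-2 + 6)*0 - 24) + (0*0 + 4)) = -100 + (3*1)*((4*0 - 24) + (0 + 4)) = -100 + 3*((0 - 24) + 4) = -100 + 3*(-24 + 4) = -100 + 3*(-20) = -100 - 60 = -160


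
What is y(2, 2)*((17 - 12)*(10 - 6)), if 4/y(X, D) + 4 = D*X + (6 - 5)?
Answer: 80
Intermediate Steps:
y(X, D) = 4/(-3 + D*X) (y(X, D) = 4/(-4 + (D*X + (6 - 5))) = 4/(-4 + (D*X + 1)) = 4/(-4 + (1 + D*X)) = 4/(-3 + D*X))
y(2, 2)*((17 - 12)*(10 - 6)) = (4/(-3 + 2*2))*((17 - 12)*(10 - 6)) = (4/(-3 + 4))*(5*4) = (4/1)*20 = (4*1)*20 = 4*20 = 80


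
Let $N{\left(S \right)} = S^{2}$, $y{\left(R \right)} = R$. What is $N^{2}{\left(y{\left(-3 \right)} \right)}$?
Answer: $81$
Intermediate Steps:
$N^{2}{\left(y{\left(-3 \right)} \right)} = \left(\left(-3\right)^{2}\right)^{2} = 9^{2} = 81$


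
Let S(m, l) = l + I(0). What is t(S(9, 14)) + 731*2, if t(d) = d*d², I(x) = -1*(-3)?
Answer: 6375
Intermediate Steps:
I(x) = 3
S(m, l) = 3 + l (S(m, l) = l + 3 = 3 + l)
t(d) = d³
t(S(9, 14)) + 731*2 = (3 + 14)³ + 731*2 = 17³ + 1462 = 4913 + 1462 = 6375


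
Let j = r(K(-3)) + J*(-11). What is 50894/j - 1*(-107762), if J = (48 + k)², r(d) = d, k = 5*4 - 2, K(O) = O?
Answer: 5163796384/47919 ≈ 1.0776e+5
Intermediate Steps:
k = 18 (k = 20 - 2 = 18)
J = 4356 (J = (48 + 18)² = 66² = 4356)
j = -47919 (j = -3 + 4356*(-11) = -3 - 47916 = -47919)
50894/j - 1*(-107762) = 50894/(-47919) - 1*(-107762) = 50894*(-1/47919) + 107762 = -50894/47919 + 107762 = 5163796384/47919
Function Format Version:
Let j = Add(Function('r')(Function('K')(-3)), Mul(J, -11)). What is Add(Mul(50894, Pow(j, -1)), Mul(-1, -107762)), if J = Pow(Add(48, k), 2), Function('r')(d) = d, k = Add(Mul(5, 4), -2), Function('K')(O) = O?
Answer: Rational(5163796384, 47919) ≈ 1.0776e+5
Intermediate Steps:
k = 18 (k = Add(20, -2) = 18)
J = 4356 (J = Pow(Add(48, 18), 2) = Pow(66, 2) = 4356)
j = -47919 (j = Add(-3, Mul(4356, -11)) = Add(-3, -47916) = -47919)
Add(Mul(50894, Pow(j, -1)), Mul(-1, -107762)) = Add(Mul(50894, Pow(-47919, -1)), Mul(-1, -107762)) = Add(Mul(50894, Rational(-1, 47919)), 107762) = Add(Rational(-50894, 47919), 107762) = Rational(5163796384, 47919)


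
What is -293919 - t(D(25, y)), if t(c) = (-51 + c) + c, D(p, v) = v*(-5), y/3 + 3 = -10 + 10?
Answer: -293958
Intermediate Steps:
y = -9 (y = -9 + 3*(-10 + 10) = -9 + 3*0 = -9 + 0 = -9)
D(p, v) = -5*v
t(c) = -51 + 2*c
-293919 - t(D(25, y)) = -293919 - (-51 + 2*(-5*(-9))) = -293919 - (-51 + 2*45) = -293919 - (-51 + 90) = -293919 - 1*39 = -293919 - 39 = -293958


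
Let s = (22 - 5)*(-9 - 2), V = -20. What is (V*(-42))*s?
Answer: -157080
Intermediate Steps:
s = -187 (s = 17*(-11) = -187)
(V*(-42))*s = -20*(-42)*(-187) = 840*(-187) = -157080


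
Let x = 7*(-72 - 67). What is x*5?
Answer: -4865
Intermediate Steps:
x = -973 (x = 7*(-139) = -973)
x*5 = -973*5 = -4865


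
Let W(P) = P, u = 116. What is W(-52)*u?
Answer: -6032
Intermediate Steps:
W(-52)*u = -52*116 = -6032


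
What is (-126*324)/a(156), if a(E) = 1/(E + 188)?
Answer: -14043456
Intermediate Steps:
a(E) = 1/(188 + E)
(-126*324)/a(156) = (-126*324)/(1/(188 + 156)) = -40824/(1/344) = -40824/1/344 = -40824*344 = -14043456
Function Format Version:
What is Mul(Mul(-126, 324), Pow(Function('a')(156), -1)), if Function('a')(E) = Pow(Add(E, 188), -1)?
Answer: -14043456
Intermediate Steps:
Function('a')(E) = Pow(Add(188, E), -1)
Mul(Mul(-126, 324), Pow(Function('a')(156), -1)) = Mul(Mul(-126, 324), Pow(Pow(Add(188, 156), -1), -1)) = Mul(-40824, Pow(Pow(344, -1), -1)) = Mul(-40824, Pow(Rational(1, 344), -1)) = Mul(-40824, 344) = -14043456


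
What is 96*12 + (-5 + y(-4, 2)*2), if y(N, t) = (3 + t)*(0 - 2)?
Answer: 1127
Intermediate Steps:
y(N, t) = -6 - 2*t (y(N, t) = (3 + t)*(-2) = -6 - 2*t)
96*12 + (-5 + y(-4, 2)*2) = 96*12 + (-5 + (-6 - 2*2)*2) = 1152 + (-5 + (-6 - 4)*2) = 1152 + (-5 - 10*2) = 1152 + (-5 - 20) = 1152 - 25 = 1127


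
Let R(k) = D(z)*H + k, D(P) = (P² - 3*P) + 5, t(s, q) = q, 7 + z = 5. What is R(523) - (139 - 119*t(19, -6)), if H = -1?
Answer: -345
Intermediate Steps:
z = -2 (z = -7 + 5 = -2)
D(P) = 5 + P² - 3*P
R(k) = -15 + k (R(k) = (5 + (-2)² - 3*(-2))*(-1) + k = (5 + 4 + 6)*(-1) + k = 15*(-1) + k = -15 + k)
R(523) - (139 - 119*t(19, -6)) = (-15 + 523) - (139 - 119*(-6)) = 508 - (139 + 714) = 508 - 1*853 = 508 - 853 = -345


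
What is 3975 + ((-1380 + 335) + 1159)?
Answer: 4089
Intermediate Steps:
3975 + ((-1380 + 335) + 1159) = 3975 + (-1045 + 1159) = 3975 + 114 = 4089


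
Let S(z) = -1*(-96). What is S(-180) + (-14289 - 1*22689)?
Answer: -36882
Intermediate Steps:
S(z) = 96
S(-180) + (-14289 - 1*22689) = 96 + (-14289 - 1*22689) = 96 + (-14289 - 22689) = 96 - 36978 = -36882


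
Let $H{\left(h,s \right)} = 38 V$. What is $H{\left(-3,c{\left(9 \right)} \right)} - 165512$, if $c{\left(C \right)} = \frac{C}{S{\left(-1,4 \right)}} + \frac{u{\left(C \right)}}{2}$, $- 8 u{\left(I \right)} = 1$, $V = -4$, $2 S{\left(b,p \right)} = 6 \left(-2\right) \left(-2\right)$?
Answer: $-165664$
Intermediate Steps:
$S{\left(b,p \right)} = 12$ ($S{\left(b,p \right)} = \frac{6 \left(-2\right) \left(-2\right)}{2} = \frac{\left(-12\right) \left(-2\right)}{2} = \frac{1}{2} \cdot 24 = 12$)
$u{\left(I \right)} = - \frac{1}{8}$ ($u{\left(I \right)} = \left(- \frac{1}{8}\right) 1 = - \frac{1}{8}$)
$c{\left(C \right)} = - \frac{1}{16} + \frac{C}{12}$ ($c{\left(C \right)} = \frac{C}{12} - \frac{1}{8 \cdot 2} = C \frac{1}{12} - \frac{1}{16} = \frac{C}{12} - \frac{1}{16} = - \frac{1}{16} + \frac{C}{12}$)
$H{\left(h,s \right)} = -152$ ($H{\left(h,s \right)} = 38 \left(-4\right) = -152$)
$H{\left(-3,c{\left(9 \right)} \right)} - 165512 = -152 - 165512 = -165664$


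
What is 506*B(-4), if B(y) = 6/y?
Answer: -759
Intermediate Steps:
506*B(-4) = 506*(6/(-4)) = 506*(6*(-¼)) = 506*(-3/2) = -759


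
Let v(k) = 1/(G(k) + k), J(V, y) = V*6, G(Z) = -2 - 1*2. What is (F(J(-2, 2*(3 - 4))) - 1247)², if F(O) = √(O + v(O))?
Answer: (4988 - I*√193)²/16 ≈ 1.555e+6 - 8661.9*I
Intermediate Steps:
G(Z) = -4 (G(Z) = -2 - 2 = -4)
J(V, y) = 6*V
v(k) = 1/(-4 + k)
F(O) = √(O + 1/(-4 + O))
(F(J(-2, 2*(3 - 4))) - 1247)² = (√((1 + (6*(-2))*(-4 + 6*(-2)))/(-4 + 6*(-2))) - 1247)² = (√((1 - 12*(-4 - 12))/(-4 - 12)) - 1247)² = (√((1 - 12*(-16))/(-16)) - 1247)² = (√(-(1 + 192)/16) - 1247)² = (√(-1/16*193) - 1247)² = (√(-193/16) - 1247)² = (I*√193/4 - 1247)² = (-1247 + I*√193/4)²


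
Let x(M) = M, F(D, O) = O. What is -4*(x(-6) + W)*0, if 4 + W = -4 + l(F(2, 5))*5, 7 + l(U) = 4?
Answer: 0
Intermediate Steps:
l(U) = -3 (l(U) = -7 + 4 = -3)
W = -23 (W = -4 + (-4 - 3*5) = -4 + (-4 - 15) = -4 - 19 = -23)
-4*(x(-6) + W)*0 = -4*(-6 - 23)*0 = -(-116)*0 = -4*0 = 0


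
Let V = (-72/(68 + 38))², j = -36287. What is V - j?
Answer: 101931479/2809 ≈ 36287.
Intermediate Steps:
V = 1296/2809 (V = (-72/106)² = (-72*1/106)² = (-36/53)² = 1296/2809 ≈ 0.46137)
V - j = 1296/2809 - 1*(-36287) = 1296/2809 + 36287 = 101931479/2809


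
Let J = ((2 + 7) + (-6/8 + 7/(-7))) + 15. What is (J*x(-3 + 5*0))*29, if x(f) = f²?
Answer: 23229/4 ≈ 5807.3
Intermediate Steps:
J = 89/4 (J = (9 + (-6*⅛ + 7*(-⅐))) + 15 = (9 + (-¾ - 1)) + 15 = (9 - 7/4) + 15 = 29/4 + 15 = 89/4 ≈ 22.250)
(J*x(-3 + 5*0))*29 = (89*(-3 + 5*0)²/4)*29 = (89*(-3 + 0)²/4)*29 = ((89/4)*(-3)²)*29 = ((89/4)*9)*29 = (801/4)*29 = 23229/4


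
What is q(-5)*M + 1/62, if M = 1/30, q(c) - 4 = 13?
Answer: 271/465 ≈ 0.58280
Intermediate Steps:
q(c) = 17 (q(c) = 4 + 13 = 17)
M = 1/30 ≈ 0.033333
q(-5)*M + 1/62 = 17*(1/30) + 1/62 = 17/30 + 1/62 = 271/465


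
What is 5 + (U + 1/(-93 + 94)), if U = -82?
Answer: -76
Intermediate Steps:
5 + (U + 1/(-93 + 94)) = 5 + (-82 + 1/(-93 + 94)) = 5 + (-82 + 1/1) = 5 + (-82 + 1) = 5 - 81 = -76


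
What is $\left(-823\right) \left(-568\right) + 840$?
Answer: $468304$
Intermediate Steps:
$\left(-823\right) \left(-568\right) + 840 = 467464 + 840 = 468304$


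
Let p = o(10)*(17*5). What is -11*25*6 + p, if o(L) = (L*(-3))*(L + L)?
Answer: -52650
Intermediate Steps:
o(L) = -6*L² (o(L) = (-3*L)*(2*L) = -6*L²)
p = -51000 (p = (-6*10²)*(17*5) = -6*100*85 = -600*85 = -51000)
-11*25*6 + p = -11*25*6 - 51000 = -275*6 - 51000 = -1650 - 51000 = -52650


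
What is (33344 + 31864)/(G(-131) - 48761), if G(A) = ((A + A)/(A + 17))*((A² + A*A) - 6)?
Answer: 3716856/1716019 ≈ 2.1660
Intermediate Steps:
G(A) = 2*A*(-6 + 2*A²)/(17 + A) (G(A) = ((2*A)/(17 + A))*((A² + A²) - 6) = (2*A/(17 + A))*(2*A² - 6) = (2*A/(17 + A))*(-6 + 2*A²) = 2*A*(-6 + 2*A²)/(17 + A))
(33344 + 31864)/(G(-131) - 48761) = (33344 + 31864)/(4*(-131)*(-3 + (-131)²)/(17 - 131) - 48761) = 65208/(4*(-131)*(-3 + 17161)/(-114) - 48761) = 65208/(4*(-131)*(-1/114)*17158 - 48761) = 65208/(4495396/57 - 48761) = 65208/(1716019/57) = 65208*(57/1716019) = 3716856/1716019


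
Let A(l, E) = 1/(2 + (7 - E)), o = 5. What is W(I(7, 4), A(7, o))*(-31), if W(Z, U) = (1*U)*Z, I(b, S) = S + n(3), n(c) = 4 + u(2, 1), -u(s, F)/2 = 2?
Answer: -31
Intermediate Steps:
u(s, F) = -4 (u(s, F) = -2*2 = -4)
n(c) = 0 (n(c) = 4 - 4 = 0)
I(b, S) = S (I(b, S) = S + 0 = S)
A(l, E) = 1/(9 - E)
W(Z, U) = U*Z
W(I(7, 4), A(7, o))*(-31) = (-1/(-9 + 5)*4)*(-31) = (-1/(-4)*4)*(-31) = (-1*(-1/4)*4)*(-31) = ((1/4)*4)*(-31) = 1*(-31) = -31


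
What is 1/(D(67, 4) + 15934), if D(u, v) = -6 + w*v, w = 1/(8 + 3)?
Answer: 11/175212 ≈ 6.2781e-5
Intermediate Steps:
w = 1/11 ≈ 0.090909
D(u, v) = -6 + v/11
1/(D(67, 4) + 15934) = 1/((-6 + (1/11)*4) + 15934) = 1/((-6 + 4/11) + 15934) = 1/(-62/11 + 15934) = 1/(175212/11) = 11/175212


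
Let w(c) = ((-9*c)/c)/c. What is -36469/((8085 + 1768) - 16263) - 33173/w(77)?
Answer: 16373525831/57690 ≈ 2.8382e+5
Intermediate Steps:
w(c) = -9/c
-36469/((8085 + 1768) - 16263) - 33173/w(77) = -36469/((8085 + 1768) - 16263) - 33173/((-9/77)) = -36469/(9853 - 16263) - 33173/((-9*1/77)) = -36469/(-6410) - 33173/(-9/77) = -36469*(-1/6410) - 33173*(-77/9) = 36469/6410 + 2554321/9 = 16373525831/57690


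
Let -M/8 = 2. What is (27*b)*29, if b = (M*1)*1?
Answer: -12528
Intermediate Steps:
M = -16 (M = -8*2 = -16)
b = -16 (b = -16*1*1 = -16*1 = -16)
(27*b)*29 = (27*(-16))*29 = -432*29 = -12528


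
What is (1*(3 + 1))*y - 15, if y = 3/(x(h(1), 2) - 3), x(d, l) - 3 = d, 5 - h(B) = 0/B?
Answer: -63/5 ≈ -12.600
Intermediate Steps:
h(B) = 5 (h(B) = 5 - 0/B = 5 - 1*0 = 5 + 0 = 5)
x(d, l) = 3 + d
y = 3/5 (y = 3/((3 + 5) - 3) = 3/(8 - 3) = 3/5 ≈ 0.60000)
(1*(3 + 1))*y - 15 = (1*(3 + 1))*(3/5) - 15 = (1*4)*(3/5) - 15 = 4*(3/5) - 15 = 12/5 - 15 = -63/5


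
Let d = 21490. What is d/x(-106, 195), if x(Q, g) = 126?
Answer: 1535/9 ≈ 170.56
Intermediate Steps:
d/x(-106, 195) = 21490/126 = 21490*(1/126) = 1535/9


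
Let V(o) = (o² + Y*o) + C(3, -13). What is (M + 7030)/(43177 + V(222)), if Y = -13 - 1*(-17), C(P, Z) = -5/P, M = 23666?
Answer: 46044/140021 ≈ 0.32884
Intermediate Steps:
Y = 4 (Y = -13 + 17 = 4)
V(o) = -5/3 + o² + 4*o (V(o) = (o² + 4*o) - 5/3 = -5/3 + o² + 4*o)
(M + 7030)/(43177 + V(222)) = (23666 + 7030)/(43177 + (-5/3 + 222² + 4*222)) = 30696/(43177 + (-5/3 + 49284 + 888)) = 30696/(43177 + 150511/3) = 30696/(280042/3) = 30696*(3/280042) = 46044/140021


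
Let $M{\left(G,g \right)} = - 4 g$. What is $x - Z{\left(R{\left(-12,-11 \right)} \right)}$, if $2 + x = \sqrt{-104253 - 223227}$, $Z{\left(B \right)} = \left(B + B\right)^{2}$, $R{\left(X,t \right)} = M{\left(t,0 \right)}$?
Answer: $-2 + 2 i \sqrt{81870} \approx -2.0 + 572.26 i$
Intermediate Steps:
$R{\left(X,t \right)} = 0$ ($R{\left(X,t \right)} = \left(-4\right) 0 = 0$)
$Z{\left(B \right)} = 4 B^{2}$ ($Z{\left(B \right)} = \left(2 B\right)^{2} = 4 B^{2}$)
$x = -2 + 2 i \sqrt{81870}$ ($x = -2 + \sqrt{-104253 - 223227} = -2 + \sqrt{-327480} = -2 + 2 i \sqrt{81870} \approx -2.0 + 572.26 i$)
$x - Z{\left(R{\left(-12,-11 \right)} \right)} = \left(-2 + 2 i \sqrt{81870}\right) - 4 \cdot 0^{2} = \left(-2 + 2 i \sqrt{81870}\right) - 4 \cdot 0 = \left(-2 + 2 i \sqrt{81870}\right) - 0 = \left(-2 + 2 i \sqrt{81870}\right) + 0 = -2 + 2 i \sqrt{81870}$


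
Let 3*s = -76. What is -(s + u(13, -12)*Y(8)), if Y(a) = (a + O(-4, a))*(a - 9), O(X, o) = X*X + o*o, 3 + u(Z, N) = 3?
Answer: 76/3 ≈ 25.333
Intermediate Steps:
s = -76/3 (s = (⅓)*(-76) = -76/3 ≈ -25.333)
u(Z, N) = 0 (u(Z, N) = -3 + 3 = 0)
O(X, o) = X² + o²
Y(a) = (-9 + a)*(16 + a + a²) (Y(a) = (a + ((-4)² + a²))*(a - 9) = (a + (16 + a²))*(-9 + a) = (16 + a + a²)*(-9 + a) = (-9 + a)*(16 + a + a²))
-(s + u(13, -12)*Y(8)) = -(-76/3 + 0*(-144 + 8³ - 8*8² + 7*8)) = -(-76/3 + 0*(-144 + 512 - 8*64 + 56)) = -(-76/3 + 0*(-144 + 512 - 512 + 56)) = -(-76/3 + 0*(-88)) = -(-76/3 + 0) = -1*(-76/3) = 76/3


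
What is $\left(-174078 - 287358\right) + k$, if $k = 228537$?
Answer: $-232899$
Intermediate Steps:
$\left(-174078 - 287358\right) + k = \left(-174078 - 287358\right) + 228537 = -461436 + 228537 = -232899$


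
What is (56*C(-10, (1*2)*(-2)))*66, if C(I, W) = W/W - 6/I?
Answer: 29568/5 ≈ 5913.6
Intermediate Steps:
C(I, W) = 1 - 6/I
(56*C(-10, (1*2)*(-2)))*66 = (56*((-6 - 10)/(-10)))*66 = (56*(-⅒*(-16)))*66 = (56*(8/5))*66 = (448/5)*66 = 29568/5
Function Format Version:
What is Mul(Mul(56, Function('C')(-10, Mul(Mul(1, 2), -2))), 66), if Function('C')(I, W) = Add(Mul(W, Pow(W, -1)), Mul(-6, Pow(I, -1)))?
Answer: Rational(29568, 5) ≈ 5913.6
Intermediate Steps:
Function('C')(I, W) = Add(1, Mul(-6, Pow(I, -1)))
Mul(Mul(56, Function('C')(-10, Mul(Mul(1, 2), -2))), 66) = Mul(Mul(56, Mul(Pow(-10, -1), Add(-6, -10))), 66) = Mul(Mul(56, Mul(Rational(-1, 10), -16)), 66) = Mul(Mul(56, Rational(8, 5)), 66) = Mul(Rational(448, 5), 66) = Rational(29568, 5)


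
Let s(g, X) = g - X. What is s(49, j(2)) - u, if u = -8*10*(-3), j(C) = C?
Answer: -193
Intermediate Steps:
u = 240 (u = -80*(-3) = 240)
s(49, j(2)) - u = (49 - 1*2) - 1*240 = (49 - 2) - 240 = 47 - 240 = -193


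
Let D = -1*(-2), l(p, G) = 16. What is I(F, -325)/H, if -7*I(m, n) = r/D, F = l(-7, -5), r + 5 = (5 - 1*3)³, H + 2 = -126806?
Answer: 3/1775312 ≈ 1.6898e-6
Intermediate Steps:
H = -126808 (H = -2 - 126806 = -126808)
D = 2
r = 3 (r = -5 + (5 - 1*3)³ = -5 + (5 - 3)³ = -5 + 2³ = -5 + 8 = 3)
F = 16
I(m, n) = -3/14 (I(m, n) = -3/(7*2) = -⅐*3/2 = -3/14)
I(F, -325)/H = -3/14/(-126808) = -3/14*(-1/126808) = 3/1775312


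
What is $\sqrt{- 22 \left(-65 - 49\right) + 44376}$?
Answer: $2 \sqrt{11721} \approx 216.53$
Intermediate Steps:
$\sqrt{- 22 \left(-65 - 49\right) + 44376} = \sqrt{\left(-22\right) \left(-114\right) + 44376} = \sqrt{2508 + 44376} = \sqrt{46884} = 2 \sqrt{11721}$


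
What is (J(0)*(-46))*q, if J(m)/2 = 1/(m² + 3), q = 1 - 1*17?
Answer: 1472/3 ≈ 490.67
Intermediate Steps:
q = -16 (q = 1 - 17 = -16)
J(m) = 2/(3 + m²) (J(m) = 2/(m² + 3) = 2/(3 + m²))
(J(0)*(-46))*q = ((2/(3 + 0²))*(-46))*(-16) = ((2/(3 + 0))*(-46))*(-16) = ((2/3)*(-46))*(-16) = ((2*(⅓))*(-46))*(-16) = ((⅔)*(-46))*(-16) = -92/3*(-16) = 1472/3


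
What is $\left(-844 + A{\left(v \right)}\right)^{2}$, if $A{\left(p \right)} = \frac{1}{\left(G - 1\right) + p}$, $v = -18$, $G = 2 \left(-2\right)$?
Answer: $\frac{376864569}{529} \approx 7.1241 \cdot 10^{5}$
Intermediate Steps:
$G = -4$
$A{\left(p \right)} = \frac{1}{-5 + p}$ ($A{\left(p \right)} = \frac{1}{\left(-4 - 1\right) + p} = \frac{1}{-5 + p}$)
$\left(-844 + A{\left(v \right)}\right)^{2} = \left(-844 + \frac{1}{-5 - 18}\right)^{2} = \left(-844 + \frac{1}{-23}\right)^{2} = \left(-844 - \frac{1}{23}\right)^{2} = \left(- \frac{19413}{23}\right)^{2} = \frac{376864569}{529}$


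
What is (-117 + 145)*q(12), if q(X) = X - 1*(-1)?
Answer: 364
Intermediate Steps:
q(X) = 1 + X (q(X) = X + 1 = 1 + X)
(-117 + 145)*q(12) = (-117 + 145)*(1 + 12) = 28*13 = 364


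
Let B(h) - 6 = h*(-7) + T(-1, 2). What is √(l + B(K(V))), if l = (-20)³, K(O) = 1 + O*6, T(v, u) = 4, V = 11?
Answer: I*√8459 ≈ 91.973*I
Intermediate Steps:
K(O) = 1 + 6*O
l = -8000
B(h) = 10 - 7*h (B(h) = 6 + (h*(-7) + 4) = 6 + (-7*h + 4) = 6 + (4 - 7*h) = 10 - 7*h)
√(l + B(K(V))) = √(-8000 + (10 - 7*(1 + 6*11))) = √(-8000 + (10 - 7*(1 + 66))) = √(-8000 + (10 - 7*67)) = √(-8000 + (10 - 469)) = √(-8000 - 459) = √(-8459) = I*√8459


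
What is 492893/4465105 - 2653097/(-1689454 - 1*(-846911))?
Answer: 12261640227084/3762042962015 ≈ 3.2593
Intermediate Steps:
492893/4465105 - 2653097/(-1689454 - 1*(-846911)) = 492893*(1/4465105) - 2653097/(-1689454 + 846911) = 492893/4465105 - 2653097/(-842543) = 492893/4465105 - 2653097*(-1/842543) = 492893/4465105 + 2653097/842543 = 12261640227084/3762042962015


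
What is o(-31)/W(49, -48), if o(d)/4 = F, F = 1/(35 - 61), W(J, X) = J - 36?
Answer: -2/169 ≈ -0.011834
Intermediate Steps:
W(J, X) = -36 + J
F = -1/26 (F = 1/(-26) = -1/26 ≈ -0.038462)
o(d) = -2/13 (o(d) = 4*(-1/26) = -2/13)
o(-31)/W(49, -48) = -2/(13*(-36 + 49)) = -2/13/13 = -2/13*1/13 = -2/169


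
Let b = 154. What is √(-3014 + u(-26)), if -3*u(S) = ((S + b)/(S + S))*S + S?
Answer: 2*I*√6810/3 ≈ 55.015*I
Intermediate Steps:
u(S) = -77/3 - S/2 (u(S) = -(((S + 154)/(S + S))*S + S)/3 = -(((154 + S)/((2*S)))*S + S)/3 = -(((154 + S)*(1/(2*S)))*S + S)/3 = -(((154 + S)/(2*S))*S + S)/3 = -((77 + S/2) + S)/3 = -(77 + 3*S/2)/3 = -77/3 - S/2)
√(-3014 + u(-26)) = √(-3014 + (-77/3 - ½*(-26))) = √(-3014 + (-77/3 + 13)) = √(-3014 - 38/3) = √(-9080/3) = 2*I*√6810/3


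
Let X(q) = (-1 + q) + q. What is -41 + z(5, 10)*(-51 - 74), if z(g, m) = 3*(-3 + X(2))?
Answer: -41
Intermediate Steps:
X(q) = -1 + 2*q
z(g, m) = 0 (z(g, m) = 3*(-3 + (-1 + 2*2)) = 3*(-3 + (-1 + 4)) = 3*(-3 + 3) = 3*0 = 0)
-41 + z(5, 10)*(-51 - 74) = -41 + 0*(-51 - 74) = -41 + 0*(-125) = -41 + 0 = -41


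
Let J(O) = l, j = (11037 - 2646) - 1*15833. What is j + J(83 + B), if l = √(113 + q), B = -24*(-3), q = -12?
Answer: -7442 + √101 ≈ -7432.0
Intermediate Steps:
B = 72
j = -7442 (j = 8391 - 15833 = -7442)
l = √101 (l = √(113 - 12) = √101 ≈ 10.050)
J(O) = √101
j + J(83 + B) = -7442 + √101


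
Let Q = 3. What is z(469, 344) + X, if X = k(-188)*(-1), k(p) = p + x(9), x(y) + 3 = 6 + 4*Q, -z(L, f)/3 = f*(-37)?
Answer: 38357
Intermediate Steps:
z(L, f) = 111*f (z(L, f) = -3*f*(-37) = -(-111)*f = 111*f)
x(y) = 15 (x(y) = -3 + (6 + 4*3) = -3 + (6 + 12) = -3 + 18 = 15)
k(p) = 15 + p (k(p) = p + 15 = 15 + p)
X = 173 (X = (15 - 188)*(-1) = -173*(-1) = 173)
z(469, 344) + X = 111*344 + 173 = 38184 + 173 = 38357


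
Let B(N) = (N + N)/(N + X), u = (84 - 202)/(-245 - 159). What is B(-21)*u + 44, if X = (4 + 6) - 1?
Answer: 18189/404 ≈ 45.022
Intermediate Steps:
X = 9 (X = 10 - 1 = 9)
u = 59/202 (u = -118/(-404) = -118*(-1/404) = 59/202 ≈ 0.29208)
B(N) = 2*N/(9 + N) (B(N) = (N + N)/(N + 9) = (2*N)/(9 + N) = 2*N/(9 + N))
B(-21)*u + 44 = (2*(-21)/(9 - 21))*(59/202) + 44 = (2*(-21)/(-12))*(59/202) + 44 = (2*(-21)*(-1/12))*(59/202) + 44 = (7/2)*(59/202) + 44 = 413/404 + 44 = 18189/404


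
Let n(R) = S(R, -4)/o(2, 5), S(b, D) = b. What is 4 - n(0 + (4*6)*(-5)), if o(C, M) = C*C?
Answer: 34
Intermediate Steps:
o(C, M) = C²
n(R) = R/4 (n(R) = R/(2²) = R/4)
4 - n(0 + (4*6)*(-5)) = 4 - (0 + (4*6)*(-5))/4 = 4 - (0 + 24*(-5))/4 = 4 - (0 - 120)/4 = 4 - (-120)/4 = 4 - 1*(-30) = 4 + 30 = 34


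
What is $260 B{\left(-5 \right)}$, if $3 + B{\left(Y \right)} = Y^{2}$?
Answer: $5720$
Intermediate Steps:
$B{\left(Y \right)} = -3 + Y^{2}$
$260 B{\left(-5 \right)} = 260 \left(-3 + \left(-5\right)^{2}\right) = 260 \left(-3 + 25\right) = 260 \cdot 22 = 5720$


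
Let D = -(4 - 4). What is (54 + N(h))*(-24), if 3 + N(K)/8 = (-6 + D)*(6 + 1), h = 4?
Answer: 7344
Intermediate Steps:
D = 0 (D = -1*0 = 0)
N(K) = -360 (N(K) = -24 + 8*((-6 + 0)*(6 + 1)) = -24 + 8*(-6*7) = -24 + 8*(-42) = -24 - 336 = -360)
(54 + N(h))*(-24) = (54 - 360)*(-24) = -306*(-24) = 7344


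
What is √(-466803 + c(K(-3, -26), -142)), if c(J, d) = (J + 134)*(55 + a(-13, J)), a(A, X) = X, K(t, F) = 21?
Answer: I*√455023 ≈ 674.55*I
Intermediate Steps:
c(J, d) = (55 + J)*(134 + J) (c(J, d) = (J + 134)*(55 + J) = (134 + J)*(55 + J) = (55 + J)*(134 + J))
√(-466803 + c(K(-3, -26), -142)) = √(-466803 + (7370 + 21² + 189*21)) = √(-466803 + (7370 + 441 + 3969)) = √(-466803 + 11780) = √(-455023) = I*√455023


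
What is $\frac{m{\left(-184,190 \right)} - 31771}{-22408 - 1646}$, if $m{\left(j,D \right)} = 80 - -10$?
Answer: $\frac{31681}{24054} \approx 1.3171$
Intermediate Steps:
$m{\left(j,D \right)} = 90$ ($m{\left(j,D \right)} = 80 + 10 = 90$)
$\frac{m{\left(-184,190 \right)} - 31771}{-22408 - 1646} = \frac{90 - 31771}{-22408 - 1646} = - \frac{31681}{-24054} = \left(-31681\right) \left(- \frac{1}{24054}\right) = \frac{31681}{24054}$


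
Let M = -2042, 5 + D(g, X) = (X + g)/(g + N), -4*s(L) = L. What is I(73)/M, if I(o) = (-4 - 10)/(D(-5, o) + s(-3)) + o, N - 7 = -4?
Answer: -11225/312426 ≈ -0.035928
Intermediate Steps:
N = 3 (N = 7 - 4 = 3)
s(L) = -L/4
D(g, X) = -5 + (X + g)/(3 + g) (D(g, X) = -5 + (X + g)/(g + 3) = -5 + (X + g)/(3 + g))
I(o) = o - 14/(-7/4 - o/2) (I(o) = (-4 - 10)/((-15 + o - 4*(-5))/(3 - 5) - 1/4*(-3)) + o = -14/((-15 + o + 20)/(-2) + 3/4) + o = -14/(-(5 + o)/2 + 3/4) + o = -14/((-5/2 - o/2) + 3/4) + o = -14/(-7/4 - o/2) + o = o - 14/(-7/4 - o/2))
I(73)/M = ((56 + 2*73**2 + 7*73)/(7 + 2*73))/(-2042) = ((56 + 2*5329 + 511)/(7 + 146))*(-1/2042) = ((56 + 10658 + 511)/153)*(-1/2042) = ((1/153)*11225)*(-1/2042) = (11225/153)*(-1/2042) = -11225/312426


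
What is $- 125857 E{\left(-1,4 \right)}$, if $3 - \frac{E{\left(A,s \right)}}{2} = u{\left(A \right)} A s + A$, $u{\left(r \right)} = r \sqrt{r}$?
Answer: $-1006856 + 1006856 i \approx -1.0069 \cdot 10^{6} + 1.0069 \cdot 10^{6} i$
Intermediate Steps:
$u{\left(r \right)} = r^{\frac{3}{2}}$
$E{\left(A,s \right)} = 6 - 2 A - 2 s A^{\frac{5}{2}}$ ($E{\left(A,s \right)} = 6 - 2 \left(A^{\frac{3}{2}} A s + A\right) = 6 - 2 \left(A^{\frac{5}{2}} s + A\right) = 6 - 2 \left(s A^{\frac{5}{2}} + A\right) = 6 - 2 \left(A + s A^{\frac{5}{2}}\right) = 6 - \left(2 A + 2 s A^{\frac{5}{2}}\right) = 6 - 2 A - 2 s A^{\frac{5}{2}}$)
$- 125857 E{\left(-1,4 \right)} = - 125857 \left(6 - -2 - 8 \left(-1\right)^{\frac{5}{2}}\right) = - 125857 \left(6 + 2 - 8 i\right) = - 125857 \left(8 - 8 i\right) = -1006856 + 1006856 i$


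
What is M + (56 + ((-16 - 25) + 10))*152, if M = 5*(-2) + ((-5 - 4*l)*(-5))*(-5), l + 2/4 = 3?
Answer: 3415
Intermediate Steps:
l = 5/2 (l = -1/2 + 3 = 5/2 ≈ 2.5000)
M = -385 (M = 5*(-2) + ((-5 - 4*5/2)*(-5))*(-5) = -10 + ((-5 - 10)*(-5))*(-5) = -10 - 15*(-5)*(-5) = -10 + 75*(-5) = -10 - 375 = -385)
M + (56 + ((-16 - 25) + 10))*152 = -385 + (56 + ((-16 - 25) + 10))*152 = -385 + (56 + (-41 + 10))*152 = -385 + (56 - 31)*152 = -385 + 25*152 = -385 + 3800 = 3415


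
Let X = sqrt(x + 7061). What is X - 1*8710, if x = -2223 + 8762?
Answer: -8710 + 20*sqrt(34) ≈ -8593.4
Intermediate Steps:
x = 6539
X = 20*sqrt(34) (X = sqrt(6539 + 7061) = sqrt(13600) = 20*sqrt(34) ≈ 116.62)
X - 1*8710 = 20*sqrt(34) - 1*8710 = 20*sqrt(34) - 8710 = -8710 + 20*sqrt(34)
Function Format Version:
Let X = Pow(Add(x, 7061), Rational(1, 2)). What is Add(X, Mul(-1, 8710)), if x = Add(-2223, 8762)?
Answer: Add(-8710, Mul(20, Pow(34, Rational(1, 2)))) ≈ -8593.4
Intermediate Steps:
x = 6539
X = Mul(20, Pow(34, Rational(1, 2))) (X = Pow(Add(6539, 7061), Rational(1, 2)) = Pow(13600, Rational(1, 2)) = Mul(20, Pow(34, Rational(1, 2))) ≈ 116.62)
Add(X, Mul(-1, 8710)) = Add(Mul(20, Pow(34, Rational(1, 2))), Mul(-1, 8710)) = Add(Mul(20, Pow(34, Rational(1, 2))), -8710) = Add(-8710, Mul(20, Pow(34, Rational(1, 2))))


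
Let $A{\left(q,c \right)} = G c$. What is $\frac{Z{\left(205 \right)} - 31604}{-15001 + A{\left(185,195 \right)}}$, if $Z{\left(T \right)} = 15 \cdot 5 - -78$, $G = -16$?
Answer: $\frac{31451}{18121} \approx 1.7356$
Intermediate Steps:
$Z{\left(T \right)} = 153$ ($Z{\left(T \right)} = 75 + 78 = 153$)
$A{\left(q,c \right)} = - 16 c$
$\frac{Z{\left(205 \right)} - 31604}{-15001 + A{\left(185,195 \right)}} = \frac{153 - 31604}{-15001 - 3120} = - \frac{31451}{-15001 - 3120} = - \frac{31451}{-18121} = \left(-31451\right) \left(- \frac{1}{18121}\right) = \frac{31451}{18121}$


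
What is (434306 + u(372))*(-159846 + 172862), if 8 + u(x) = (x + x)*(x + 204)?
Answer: 11230751472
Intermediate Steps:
u(x) = -8 + 2*x*(204 + x) (u(x) = -8 + (x + x)*(x + 204) = -8 + (2*x)*(204 + x) = -8 + 2*x*(204 + x))
(434306 + u(372))*(-159846 + 172862) = (434306 + (-8 + 2*372² + 408*372))*(-159846 + 172862) = (434306 + (-8 + 2*138384 + 151776))*13016 = (434306 + (-8 + 276768 + 151776))*13016 = (434306 + 428536)*13016 = 862842*13016 = 11230751472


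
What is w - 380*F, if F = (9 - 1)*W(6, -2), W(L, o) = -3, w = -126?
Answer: 8994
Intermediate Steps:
F = -24 (F = (9 - 1)*(-3) = 8*(-3) = -24)
w - 380*F = -126 - 380*(-24) = -126 + 9120 = 8994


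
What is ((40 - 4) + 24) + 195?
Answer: 255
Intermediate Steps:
((40 - 4) + 24) + 195 = (36 + 24) + 195 = 60 + 195 = 255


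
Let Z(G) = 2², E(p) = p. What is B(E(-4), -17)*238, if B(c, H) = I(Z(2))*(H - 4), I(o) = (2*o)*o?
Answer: -159936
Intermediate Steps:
Z(G) = 4
I(o) = 2*o²
B(c, H) = -128 + 32*H (B(c, H) = (2*4²)*(H - 4) = (2*16)*(-4 + H) = 32*(-4 + H) = -128 + 32*H)
B(E(-4), -17)*238 = (-128 + 32*(-17))*238 = (-128 - 544)*238 = -672*238 = -159936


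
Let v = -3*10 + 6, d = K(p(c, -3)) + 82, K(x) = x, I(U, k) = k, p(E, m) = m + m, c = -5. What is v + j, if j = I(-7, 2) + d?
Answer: 54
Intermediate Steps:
p(E, m) = 2*m
d = 76 (d = 2*(-3) + 82 = -6 + 82 = 76)
v = -24 (v = -30 + 6 = -24)
j = 78 (j = 2 + 76 = 78)
v + j = -24 + 78 = 54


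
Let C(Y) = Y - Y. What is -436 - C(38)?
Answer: -436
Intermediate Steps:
C(Y) = 0
-436 - C(38) = -436 - 1*0 = -436 + 0 = -436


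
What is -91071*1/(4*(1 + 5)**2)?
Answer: -10119/16 ≈ -632.44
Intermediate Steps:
-91071*1/(4*(1 + 5)**2) = -91071/((-2*6)**2) = -91071/((-12)**2) = -91071/144 = -91071*1/144 = -10119/16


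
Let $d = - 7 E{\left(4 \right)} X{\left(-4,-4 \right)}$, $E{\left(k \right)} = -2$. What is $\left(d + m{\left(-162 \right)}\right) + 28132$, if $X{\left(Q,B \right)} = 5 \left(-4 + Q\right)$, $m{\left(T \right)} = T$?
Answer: $27410$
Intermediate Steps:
$X{\left(Q,B \right)} = -20 + 5 Q$
$d = -560$ ($d = \left(-7\right) \left(-2\right) \left(-20 + 5 \left(-4\right)\right) = 14 \left(-20 - 20\right) = 14 \left(-40\right) = -560$)
$\left(d + m{\left(-162 \right)}\right) + 28132 = \left(-560 - 162\right) + 28132 = -722 + 28132 = 27410$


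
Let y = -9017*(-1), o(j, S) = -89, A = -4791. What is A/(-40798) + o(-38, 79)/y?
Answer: 39569425/367875566 ≈ 0.10756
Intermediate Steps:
y = 9017
A/(-40798) + o(-38, 79)/y = -4791/(-40798) - 89/9017 = -4791*(-1/40798) - 89*1/9017 = 4791/40798 - 89/9017 = 39569425/367875566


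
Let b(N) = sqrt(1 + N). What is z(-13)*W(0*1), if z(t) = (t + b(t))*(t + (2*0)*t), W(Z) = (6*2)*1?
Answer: 2028 - 312*I*sqrt(3) ≈ 2028.0 - 540.4*I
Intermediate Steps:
W(Z) = 12 (W(Z) = 12*1 = 12)
z(t) = t*(t + sqrt(1 + t)) (z(t) = (t + sqrt(1 + t))*(t + (2*0)*t) = (t + sqrt(1 + t))*(t + 0*t) = (t + sqrt(1 + t))*(t + 0) = (t + sqrt(1 + t))*t = t*(t + sqrt(1 + t)))
z(-13)*W(0*1) = -13*(-13 + sqrt(1 - 13))*12 = -13*(-13 + sqrt(-12))*12 = -13*(-13 + 2*I*sqrt(3))*12 = (169 - 26*I*sqrt(3))*12 = 2028 - 312*I*sqrt(3)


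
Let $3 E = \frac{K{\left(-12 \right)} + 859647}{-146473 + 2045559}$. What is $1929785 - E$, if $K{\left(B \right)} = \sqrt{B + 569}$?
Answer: $\frac{3664827389961}{1899086} - \frac{\sqrt{557}}{5697258} \approx 1.9298 \cdot 10^{6}$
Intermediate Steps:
$K{\left(B \right)} = \sqrt{569 + B}$
$E = \frac{286549}{1899086} + \frac{\sqrt{557}}{5697258}$ ($E = \frac{\left(\sqrt{569 - 12} + 859647\right) \frac{1}{-146473 + 2045559}}{3} = \frac{\left(\sqrt{557} + 859647\right) \frac{1}{1899086}}{3} = \frac{\left(859647 + \sqrt{557}\right) \frac{1}{1899086}}{3} = \frac{\frac{859647}{1899086} + \frac{\sqrt{557}}{1899086}}{3} = \frac{286549}{1899086} + \frac{\sqrt{557}}{5697258} \approx 0.15089$)
$1929785 - E = 1929785 - \left(\frac{286549}{1899086} + \frac{\sqrt{557}}{5697258}\right) = \frac{3664827389961}{1899086} - \frac{\sqrt{557}}{5697258}$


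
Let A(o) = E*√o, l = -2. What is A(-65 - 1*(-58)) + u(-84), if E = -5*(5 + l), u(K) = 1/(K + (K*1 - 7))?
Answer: -1/175 - 15*I*√7 ≈ -0.0057143 - 39.686*I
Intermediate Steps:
u(K) = 1/(-7 + 2*K) (u(K) = 1/(K + (K - 7)) = 1/(K + (-7 + K)) = 1/(-7 + 2*K))
E = -15 (E = -5*(5 - 2) = -5*3 = -15)
A(o) = -15*√o
A(-65 - 1*(-58)) + u(-84) = -15*√(-65 - 1*(-58)) + 1/(-7 + 2*(-84)) = -15*√(-65 + 58) + 1/(-7 - 168) = -15*I*√7 + 1/(-175) = -15*I*√7 - 1/175 = -1/175 - 15*I*√7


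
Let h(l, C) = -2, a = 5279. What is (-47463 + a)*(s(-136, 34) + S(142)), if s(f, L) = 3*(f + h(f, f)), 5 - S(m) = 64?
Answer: 19953032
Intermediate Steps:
S(m) = -59 (S(m) = 5 - 1*64 = 5 - 64 = -59)
s(f, L) = -6 + 3*f (s(f, L) = 3*(f - 2) = 3*(-2 + f) = -6 + 3*f)
(-47463 + a)*(s(-136, 34) + S(142)) = (-47463 + 5279)*((-6 + 3*(-136)) - 59) = -42184*((-6 - 408) - 59) = -42184*(-414 - 59) = -42184*(-473) = 19953032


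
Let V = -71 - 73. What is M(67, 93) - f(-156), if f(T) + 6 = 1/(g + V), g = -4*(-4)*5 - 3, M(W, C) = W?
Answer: 4892/67 ≈ 73.015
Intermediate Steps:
V = -144
g = 77 (g = 16*5 - 3 = 80 - 3 = 77)
f(T) = -403/67 (f(T) = -6 + 1/(77 - 144) = -6 + 1/(-67) = -6 - 1/67 = -403/67)
M(67, 93) - f(-156) = 67 - 1*(-403/67) = 67 + 403/67 = 4892/67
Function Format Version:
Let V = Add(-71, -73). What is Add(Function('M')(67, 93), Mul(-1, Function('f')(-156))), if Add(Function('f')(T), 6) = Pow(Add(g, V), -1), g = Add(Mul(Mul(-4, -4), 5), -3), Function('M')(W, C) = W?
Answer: Rational(4892, 67) ≈ 73.015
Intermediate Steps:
V = -144
g = 77 (g = Add(Mul(16, 5), -3) = Add(80, -3) = 77)
Function('f')(T) = Rational(-403, 67) (Function('f')(T) = Add(-6, Pow(Add(77, -144), -1)) = Add(-6, Pow(-67, -1)) = Add(-6, Rational(-1, 67)) = Rational(-403, 67))
Add(Function('M')(67, 93), Mul(-1, Function('f')(-156))) = Add(67, Mul(-1, Rational(-403, 67))) = Add(67, Rational(403, 67)) = Rational(4892, 67)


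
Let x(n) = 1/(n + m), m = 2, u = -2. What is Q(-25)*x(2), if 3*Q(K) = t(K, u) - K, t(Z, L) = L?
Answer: 23/12 ≈ 1.9167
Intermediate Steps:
Q(K) = -2/3 - K/3 (Q(K) = (-2 - K)/3 = -2/3 - K/3)
x(n) = 1/(2 + n) (x(n) = 1/(n + 2) = 1/(2 + n))
Q(-25)*x(2) = (-2/3 - 1/3*(-25))/(2 + 2) = (-2/3 + 25/3)/4 = (23/3)*(1/4) = 23/12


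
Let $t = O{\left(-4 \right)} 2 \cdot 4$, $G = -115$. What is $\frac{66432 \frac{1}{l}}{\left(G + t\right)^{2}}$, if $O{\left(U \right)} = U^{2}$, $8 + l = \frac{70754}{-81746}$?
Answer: $- \frac{905091712}{20413003} \approx -44.339$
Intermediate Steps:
$l = - \frac{362361}{40873}$ ($l = -8 + \frac{70754}{-81746} = -8 + 70754 \left(- \frac{1}{81746}\right) = -8 - \frac{35377}{40873} = - \frac{362361}{40873} \approx -8.8655$)
$t = 128$ ($t = \left(-4\right)^{2} \cdot 2 \cdot 4 = 16 \cdot 2 \cdot 4 = 32 \cdot 4 = 128$)
$\frac{66432 \frac{1}{l}}{\left(G + t\right)^{2}} = \frac{66432 \frac{1}{- \frac{362361}{40873}}}{\left(-115 + 128\right)^{2}} = \frac{66432 \left(- \frac{40873}{362361}\right)}{13^{2}} = - \frac{905091712}{120787 \cdot 169} = \left(- \frac{905091712}{120787}\right) \frac{1}{169} = - \frac{905091712}{20413003}$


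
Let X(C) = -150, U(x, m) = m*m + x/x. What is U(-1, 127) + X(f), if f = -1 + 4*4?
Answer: 15980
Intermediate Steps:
f = 15 (f = -1 + 16 = 15)
U(x, m) = 1 + m² (U(x, m) = m² + 1 = 1 + m²)
U(-1, 127) + X(f) = (1 + 127²) - 150 = (1 + 16129) - 150 = 16130 - 150 = 15980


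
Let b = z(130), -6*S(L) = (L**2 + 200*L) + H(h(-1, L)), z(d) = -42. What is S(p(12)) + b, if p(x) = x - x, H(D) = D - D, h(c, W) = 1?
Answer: -42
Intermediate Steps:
H(D) = 0
p(x) = 0
S(L) = -100*L/3 - L**2/6 (S(L) = -((L**2 + 200*L) + 0)/6 = -(L**2 + 200*L)/6 = -100*L/3 - L**2/6)
b = -42
S(p(12)) + b = (1/6)*0*(-200 - 1*0) - 42 = (1/6)*0*(-200 + 0) - 42 = (1/6)*0*(-200) - 42 = 0 - 42 = -42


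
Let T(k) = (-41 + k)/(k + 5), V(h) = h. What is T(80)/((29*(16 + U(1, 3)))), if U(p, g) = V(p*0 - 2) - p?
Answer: 3/2465 ≈ 0.0012170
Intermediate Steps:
U(p, g) = -2 - p (U(p, g) = (p*0 - 2) - p = (0 - 2) - p = -2 - p)
T(k) = (-41 + k)/(5 + k)
T(80)/((29*(16 + U(1, 3)))) = ((-41 + 80)/(5 + 80))/((29*(16 + (-2 - 1*1)))) = (39/85)/((29*(16 + (-2 - 1)))) = ((1/85)*39)/((29*(16 - 3))) = 39/(85*((29*13))) = (39/85)/377 = (39/85)*(1/377) = 3/2465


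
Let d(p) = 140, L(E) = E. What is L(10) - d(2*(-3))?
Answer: -130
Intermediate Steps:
L(10) - d(2*(-3)) = 10 - 1*140 = 10 - 140 = -130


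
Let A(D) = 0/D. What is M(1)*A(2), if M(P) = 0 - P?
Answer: 0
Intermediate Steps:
M(P) = -P
A(D) = 0
M(1)*A(2) = -1*1*0 = -1*0 = 0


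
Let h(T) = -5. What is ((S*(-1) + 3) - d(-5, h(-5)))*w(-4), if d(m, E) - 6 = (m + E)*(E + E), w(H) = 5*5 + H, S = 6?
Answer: -2289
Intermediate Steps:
w(H) = 25 + H
d(m, E) = 6 + 2*E*(E + m) (d(m, E) = 6 + (m + E)*(E + E) = 6 + (E + m)*(2*E) = 6 + 2*E*(E + m))
((S*(-1) + 3) - d(-5, h(-5)))*w(-4) = ((6*(-1) + 3) - (6 + 2*(-5)² + 2*(-5)*(-5)))*(25 - 4) = ((-6 + 3) - (6 + 2*25 + 50))*21 = (-3 - (6 + 50 + 50))*21 = (-3 - 1*106)*21 = (-3 - 106)*21 = -109*21 = -2289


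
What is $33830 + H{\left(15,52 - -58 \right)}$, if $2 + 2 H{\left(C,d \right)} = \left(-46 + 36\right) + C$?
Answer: $\frac{67663}{2} \approx 33832.0$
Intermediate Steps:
$H{\left(C,d \right)} = -6 + \frac{C}{2}$ ($H{\left(C,d \right)} = -1 + \frac{\left(-46 + 36\right) + C}{2} = -1 + \frac{-10 + C}{2} = -1 + \left(-5 + \frac{C}{2}\right) = -6 + \frac{C}{2}$)
$33830 + H{\left(15,52 - -58 \right)} = 33830 + \left(-6 + \frac{1}{2} \cdot 15\right) = 33830 + \left(-6 + \frac{15}{2}\right) = 33830 + \frac{3}{2} = \frac{67663}{2}$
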